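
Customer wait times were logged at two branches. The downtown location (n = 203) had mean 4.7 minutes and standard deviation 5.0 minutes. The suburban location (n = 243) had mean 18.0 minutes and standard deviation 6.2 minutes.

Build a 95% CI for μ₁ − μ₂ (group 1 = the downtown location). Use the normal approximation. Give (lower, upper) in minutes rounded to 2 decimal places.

(-14.34, -12.26)

Per-group SEs: s₁/√n₁ = 5.0/√203 = 0.3509, s₂/√n₂ = 6.2/√243 = 0.3977.
Unpooled SE of the difference: √(0.12313081 + 0.15816529) = 0.5304.
Margin of error = z* · SE = 1.960 × 0.5304 = 1.0396.
x̄₁ − x̄₂ = 4.7 − 18.0 = -13.3000.
CI: -13.3000 ± 1.0396 = (-14.34, -12.26).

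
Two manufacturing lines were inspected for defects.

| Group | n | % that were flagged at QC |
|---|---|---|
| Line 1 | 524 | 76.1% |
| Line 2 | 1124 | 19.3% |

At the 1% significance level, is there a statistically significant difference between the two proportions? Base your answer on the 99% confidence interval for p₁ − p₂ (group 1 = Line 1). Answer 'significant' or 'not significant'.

SE₁ = √(p̂₁(1−p̂₁)/n₁) = √(0.7610·0.2390/524) = 0.01863; SE₂ = √(0.1930·0.8070/1124) = 0.01177.
Independent samples: SE of the difference = √(SE₁² + SE₂²) = √(0.0003470769 + 0.0001385329) = 0.02204.
z* for 99% confidence is 2.576, so the margin of error is 2.576 × 0.02204 = 0.05678.
Point estimate p̂₁ − p̂₂ = 0.7610 − 0.1930 = 0.5680.
0.5680 ± 0.05678 → (0.51122, 0.62478).
The interval (0.51122, 0.62478) does not contain 0, so the difference is significant.

significant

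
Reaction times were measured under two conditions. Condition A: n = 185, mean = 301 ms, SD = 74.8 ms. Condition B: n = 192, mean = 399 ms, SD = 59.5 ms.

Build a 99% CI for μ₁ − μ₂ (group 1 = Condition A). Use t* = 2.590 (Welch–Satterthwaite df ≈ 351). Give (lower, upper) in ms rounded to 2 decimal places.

(-116.07, -79.93)

SE₁ = s₁/√n₁ = 74.8/√185 = 5.4994; SE₂ = 59.5/√192 = 4.2940.
Independent samples, unequal variances: SE_diff = √(SE₁² + SE₂²) = √(30.24340036 + 18.438436) = 6.9772.
t* = 2.590, so margin of error = 2.590 × 6.9772 = 18.0709.
Difference in means = 301 − 399 = -98.0000.
-98.0000 ± 18.0709 → (-116.07, -79.93).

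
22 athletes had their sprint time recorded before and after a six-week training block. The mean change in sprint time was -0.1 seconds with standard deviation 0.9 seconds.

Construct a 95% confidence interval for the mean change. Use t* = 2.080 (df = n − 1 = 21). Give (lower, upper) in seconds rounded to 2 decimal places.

(-0.50, 0.30)

This is a matched-pairs design, so SE = s_d/√n = 0.9/√22 = 0.1919.
Margin = 2.080 × 0.1919 = 0.3992; the interval is -0.1 ± 0.3992 = (-0.50, 0.30).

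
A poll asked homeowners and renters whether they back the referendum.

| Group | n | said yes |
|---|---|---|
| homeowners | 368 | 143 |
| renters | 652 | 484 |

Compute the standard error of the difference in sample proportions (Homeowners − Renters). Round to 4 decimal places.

0.0306

p̂₁ = 143/368 = 0.3886 and p̂₂ = 484/652 = 0.7423.
SE₁ = √(p̂₁(1−p̂₁)/n₁) = √(0.3886·0.6114/368) = 0.02541; SE₂ = √(0.7423·0.2577/652) = 0.01713.
Independent samples: SE of the difference = √(SE₁² + SE₂²) = √(0.0006456681 + 0.0002934369) = 0.03064.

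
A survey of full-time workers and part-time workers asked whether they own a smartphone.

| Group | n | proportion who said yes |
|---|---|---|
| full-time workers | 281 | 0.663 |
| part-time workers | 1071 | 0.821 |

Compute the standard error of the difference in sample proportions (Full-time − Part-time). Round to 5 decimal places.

The two standard errors are √(0.6630×0.3370/281) = 0.02820 and √(0.8210×0.1790/1071) = 0.01171.
Because the samples are independent, SE_diff = √(0.02820² + 0.01171²) = 0.03053.

0.03053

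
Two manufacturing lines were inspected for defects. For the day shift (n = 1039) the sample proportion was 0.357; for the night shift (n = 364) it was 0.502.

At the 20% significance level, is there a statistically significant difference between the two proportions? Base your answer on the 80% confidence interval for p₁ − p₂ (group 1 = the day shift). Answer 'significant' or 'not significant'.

The two standard errors are √(0.3570×0.6430/1039) = 0.01486 and √(0.5020×0.4980/364) = 0.02621.
Because the samples are independent, SE_diff = √(0.01486² + 0.02621²) = 0.03013.
Using z* = 1.282 for 80%, ME = 1.282 × 0.03013 = 0.03863.
p̂₁ − p̂₂ = -0.1450; interval -0.1450 ± 0.03863 gives (-0.18363, -0.10637).
The interval (-0.18363, -0.10637) does not contain 0, so the difference is significant.

significant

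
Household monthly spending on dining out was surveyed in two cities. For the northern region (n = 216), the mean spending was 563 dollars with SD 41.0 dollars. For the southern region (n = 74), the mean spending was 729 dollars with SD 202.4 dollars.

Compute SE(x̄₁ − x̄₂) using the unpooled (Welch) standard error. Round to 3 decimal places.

Per-group SEs: s₁/√n₁ = 41.0/√216 = 2.7897, s₂/√n₂ = 202.4/√74 = 23.5285.
Unpooled SE of the difference: √(7.78242609 + 553.59031225) = 23.6933.

23.693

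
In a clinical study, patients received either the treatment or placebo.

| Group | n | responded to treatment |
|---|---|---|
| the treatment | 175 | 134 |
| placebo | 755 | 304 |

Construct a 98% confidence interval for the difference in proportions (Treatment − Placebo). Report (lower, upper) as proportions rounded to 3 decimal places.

p̂₁ = 134/175 = 0.7657 and p̂₂ = 304/755 = 0.4026.
SE₁ = √(p̂₁(1−p̂₁)/n₁) = √(0.7657·0.2343/175) = 0.03202; SE₂ = √(0.4026·0.5974/755) = 0.01785.
Independent samples: SE of the difference = √(SE₁² + SE₂²) = √(0.0010252804 + 0.0003186225) = 0.03666.
z* for 98% confidence is 2.326, so the margin of error is 2.326 × 0.03666 = 0.08527.
Point estimate p̂₁ − p̂₂ = 0.7657 − 0.4026 = 0.3631.
0.3631 ± 0.08527 → (0.278, 0.448).

(0.278, 0.448)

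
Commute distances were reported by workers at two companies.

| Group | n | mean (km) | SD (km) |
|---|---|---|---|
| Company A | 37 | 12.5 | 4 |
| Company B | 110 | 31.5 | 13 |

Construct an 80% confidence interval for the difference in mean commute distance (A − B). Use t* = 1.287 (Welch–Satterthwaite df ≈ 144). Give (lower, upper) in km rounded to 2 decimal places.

SE₁ = s₁/√n₁ = 4/√37 = 0.6576; SE₂ = 13/√110 = 1.2395.
Independent samples, unequal variances: SE_diff = √(SE₁² + SE₂²) = √(0.43243776 + 1.53636025) = 1.4031.
t* = 1.287, so margin of error = 1.287 × 1.4031 = 1.8058.
Difference in means = 12.5 − 31.5 = -19.0000.
-19.0000 ± 1.8058 → (-20.81, -17.19).

(-20.81, -17.19)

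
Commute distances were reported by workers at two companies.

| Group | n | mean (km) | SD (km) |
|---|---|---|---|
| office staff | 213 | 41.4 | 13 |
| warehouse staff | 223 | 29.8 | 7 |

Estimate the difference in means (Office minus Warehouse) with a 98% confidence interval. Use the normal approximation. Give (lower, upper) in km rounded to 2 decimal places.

Per-group SEs: s₁/√n₁ = 13/√213 = 0.8907, s₂/√n₂ = 7/√223 = 0.4688.
Unpooled SE of the difference: √(0.79334649 + 0.21977344) = 1.0065.
Margin of error = z* · SE = 2.326 × 1.0065 = 2.3411.
x̄₁ − x̄₂ = 41.4 − 29.8 = 11.6000.
CI: 11.6000 ± 2.3411 = (9.26, 13.94).

(9.26, 13.94)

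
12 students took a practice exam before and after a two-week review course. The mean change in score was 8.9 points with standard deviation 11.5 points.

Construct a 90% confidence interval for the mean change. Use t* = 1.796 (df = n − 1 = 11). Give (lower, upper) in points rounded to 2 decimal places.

(2.94, 14.86)

Paired design: SE = s_d/√n = 11.5/√12 = 3.3198.
t* = 1.796; margin of error = 1.796 × 3.3198 = 5.9624.
8.9 ± 5.9624 → (2.94, 14.86).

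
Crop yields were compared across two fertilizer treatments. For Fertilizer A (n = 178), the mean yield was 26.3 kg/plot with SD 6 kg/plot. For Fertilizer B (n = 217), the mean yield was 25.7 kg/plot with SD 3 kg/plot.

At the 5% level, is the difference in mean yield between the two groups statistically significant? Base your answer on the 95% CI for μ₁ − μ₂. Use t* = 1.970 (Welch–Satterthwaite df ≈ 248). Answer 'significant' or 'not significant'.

SE₁ = s₁/√n₁ = 6/√178 = 0.4497; SE₂ = 3/√217 = 0.2037.
Independent samples, unequal variances: SE_diff = √(SE₁² + SE₂²) = √(0.20223009 + 0.04149369) = 0.4937.
t* = 1.970, so margin of error = 1.970 × 0.4937 = 0.9726.
Difference in means = 26.3 − 25.7 = 0.6000.
0.6000 ± 0.9726 → (-0.3726, 1.5726).
The interval (-0.3726, 1.5726) contains 0, so the difference is not significant.

not significant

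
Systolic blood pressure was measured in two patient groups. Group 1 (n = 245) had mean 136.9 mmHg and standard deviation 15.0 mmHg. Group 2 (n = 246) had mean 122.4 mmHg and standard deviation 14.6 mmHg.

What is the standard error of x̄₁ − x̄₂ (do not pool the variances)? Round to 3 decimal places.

SE₁ = s₁/√n₁ = 15.0/√245 = 0.9583; SE₂ = 14.6/√246 = 0.9309.
Independent samples, unequal variances: SE_diff = √(SE₁² + SE₂²) = √(0.91833889 + 0.86657481) = 1.3360.

1.336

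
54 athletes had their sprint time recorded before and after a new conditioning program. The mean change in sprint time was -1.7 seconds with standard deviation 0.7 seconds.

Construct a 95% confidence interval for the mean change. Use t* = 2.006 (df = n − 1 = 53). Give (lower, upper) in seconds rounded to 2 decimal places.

This is a matched-pairs design, so SE = s_d/√n = 0.7/√54 = 0.0953.
Margin = 2.006 × 0.0953 = 0.1912; the interval is -1.7 ± 0.1912 = (-1.89, -1.51).

(-1.89, -1.51)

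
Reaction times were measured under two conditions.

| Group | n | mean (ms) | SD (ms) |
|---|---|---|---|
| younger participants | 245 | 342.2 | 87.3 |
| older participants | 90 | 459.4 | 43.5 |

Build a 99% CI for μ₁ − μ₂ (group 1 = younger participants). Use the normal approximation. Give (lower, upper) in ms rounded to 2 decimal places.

SE₁ = s₁/√n₁ = 87.3/√245 = 5.5774; SE₂ = 43.5/√90 = 4.5853.
Independent samples, unequal variances: SE_diff = √(SE₁² + SE₂²) = √(31.10739076 + 21.02497609) = 7.2203.
z* = 2.576, so margin of error = 2.576 × 7.2203 = 18.5995.
Difference in means = 342.2 − 459.4 = -117.2000.
-117.2000 ± 18.5995 → (-135.80, -98.60).

(-135.80, -98.60)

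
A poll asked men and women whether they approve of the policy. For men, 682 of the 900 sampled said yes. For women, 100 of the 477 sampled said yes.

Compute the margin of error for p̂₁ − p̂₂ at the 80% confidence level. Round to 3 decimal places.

p̂₁ = 682/900 = 0.7578 and p̂₂ = 100/477 = 0.2096.
SE₁ = √(p̂₁(1−p̂₁)/n₁) = √(0.7578·0.2422/900) = 0.01428; SE₂ = √(0.2096·0.7904/477) = 0.01864.
Independent samples: SE of the difference = √(SE₁² + SE₂²) = √(0.0002039184 + 0.0003474496) = 0.02348.
z* for 80% confidence is 1.282, so the margin of error is 1.282 × 0.02348 = 0.03010.

0.030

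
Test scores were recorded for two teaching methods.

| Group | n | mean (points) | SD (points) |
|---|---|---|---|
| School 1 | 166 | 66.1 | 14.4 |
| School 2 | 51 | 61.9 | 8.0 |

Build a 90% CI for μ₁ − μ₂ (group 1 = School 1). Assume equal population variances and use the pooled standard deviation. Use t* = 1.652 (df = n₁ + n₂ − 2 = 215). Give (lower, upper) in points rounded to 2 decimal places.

(0.71, 7.69)

Pooled variance s_p² = [165·14.4² + 50·8.0²] / (166+51−2) = 174.0205, so s_p = 13.1917.
SE_diff = s_p·√(1/n₁ + 1/n₂) = 13.1917·√(1/166 + 1/51) = 2.1120.
t* = 1.652; margin = 1.652 × 2.1120 = 3.4890.
Difference = 66.1 − 61.9 = 4.2000.
4.2000 ± 3.4890 → (0.71, 7.69).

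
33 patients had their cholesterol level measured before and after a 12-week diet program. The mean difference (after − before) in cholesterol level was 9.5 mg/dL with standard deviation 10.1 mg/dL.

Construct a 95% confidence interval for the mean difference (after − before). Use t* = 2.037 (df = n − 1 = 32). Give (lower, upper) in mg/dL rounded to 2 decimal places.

(5.92, 13.08)

Paired design: SE = s_d/√n = 10.1/√33 = 1.7582.
t* = 2.037; margin of error = 2.037 × 1.7582 = 3.5815.
9.5 ± 3.5815 → (5.92, 13.08).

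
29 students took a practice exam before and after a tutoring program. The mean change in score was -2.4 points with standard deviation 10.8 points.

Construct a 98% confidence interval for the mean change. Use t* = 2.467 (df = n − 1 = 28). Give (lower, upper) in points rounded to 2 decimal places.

This is a matched-pairs design, so SE = s_d/√n = 10.8/√29 = 2.0055.
Margin = 2.467 × 2.0055 = 4.9476; the interval is -2.4 ± 4.9476 = (-7.35, 2.55).

(-7.35, 2.55)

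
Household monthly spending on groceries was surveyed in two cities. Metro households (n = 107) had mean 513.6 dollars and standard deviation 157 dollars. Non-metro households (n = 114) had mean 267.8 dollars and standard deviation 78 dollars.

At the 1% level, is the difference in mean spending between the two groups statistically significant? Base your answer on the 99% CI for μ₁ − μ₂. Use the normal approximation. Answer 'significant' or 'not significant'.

Per-group SEs: s₁/√n₁ = 157/√107 = 15.1778, s₂/√n₂ = 78/√114 = 7.3054.
Unpooled SE of the difference: √(230.36561284 + 53.36886916) = 16.8444.
Margin of error = z* · SE = 2.576 × 16.8444 = 43.3912.
x̄₁ − x̄₂ = 513.6 − 267.8 = 245.8000.
CI: 245.8000 ± 43.3912 = (202.4088, 289.1912).
The interval (202.4088, 289.1912) does not contain 0, so the difference is significant.

significant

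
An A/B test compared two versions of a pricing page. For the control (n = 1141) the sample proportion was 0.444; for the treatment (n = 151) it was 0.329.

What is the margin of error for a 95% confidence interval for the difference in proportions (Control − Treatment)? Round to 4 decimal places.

SE₁ = √(p̂₁(1−p̂₁)/n₁) = √(0.4440·0.5560/1141) = 0.01471; SE₂ = √(0.3290·0.6710/151) = 0.03824.
Independent samples: SE of the difference = √(SE₁² + SE₂²) = √(0.0002163841 + 0.0014622976) = 0.04097.
z* for 95% confidence is 1.960, so the margin of error is 1.960 × 0.04097 = 0.08030.

0.0803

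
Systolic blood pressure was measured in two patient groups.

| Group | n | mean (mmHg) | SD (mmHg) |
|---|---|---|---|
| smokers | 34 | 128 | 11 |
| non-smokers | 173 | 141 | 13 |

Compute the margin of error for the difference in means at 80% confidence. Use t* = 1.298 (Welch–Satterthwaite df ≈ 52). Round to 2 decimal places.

2.76

SE₁ = s₁/√n₁ = 11/√34 = 1.8865; SE₂ = 13/√173 = 0.9884.
Independent samples, unequal variances: SE_diff = √(SE₁² + SE₂²) = √(3.55888225 + 0.97693456) = 2.1297.
t* = 1.298, so margin of error = 1.298 × 2.1297 = 2.7644.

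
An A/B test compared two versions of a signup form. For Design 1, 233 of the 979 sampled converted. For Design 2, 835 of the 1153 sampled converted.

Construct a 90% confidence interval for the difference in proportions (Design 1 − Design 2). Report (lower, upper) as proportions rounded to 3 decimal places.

(-0.517, -0.455)

p̂₁ = 233/979 = 0.2380 and p̂₂ = 835/1153 = 0.7242.
SE₁ = √(p̂₁(1−p̂₁)/n₁) = √(0.2380·0.7620/979) = 0.01361; SE₂ = √(0.7242·0.2758/1153) = 0.01316.
Independent samples: SE of the difference = √(SE₁² + SE₂²) = √(0.0001852321 + 0.0001731856) = 0.01893.
z* for 90% confidence is 1.645, so the margin of error is 1.645 × 0.01893 = 0.03114.
Point estimate p̂₁ − p̂₂ = 0.2380 − 0.7242 = -0.4862.
-0.4862 ± 0.03114 → (-0.517, -0.455).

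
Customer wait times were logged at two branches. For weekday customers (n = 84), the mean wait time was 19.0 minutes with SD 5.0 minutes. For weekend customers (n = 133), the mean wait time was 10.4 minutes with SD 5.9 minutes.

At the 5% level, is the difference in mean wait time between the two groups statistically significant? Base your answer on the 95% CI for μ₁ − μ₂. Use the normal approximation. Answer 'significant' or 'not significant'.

significant

SE₁ = s₁/√n₁ = 5.0/√84 = 0.5455; SE₂ = 5.9/√133 = 0.5116.
Independent samples, unequal variances: SE_diff = √(SE₁² + SE₂²) = √(0.29757025 + 0.26173456) = 0.7479.
z* = 1.960, so margin of error = 1.960 × 0.7479 = 1.4659.
Difference in means = 19.0 − 10.4 = 8.6000.
8.6000 ± 1.4659 → (7.1341, 10.0659).
The interval (7.1341, 10.0659) does not contain 0, so the difference is significant.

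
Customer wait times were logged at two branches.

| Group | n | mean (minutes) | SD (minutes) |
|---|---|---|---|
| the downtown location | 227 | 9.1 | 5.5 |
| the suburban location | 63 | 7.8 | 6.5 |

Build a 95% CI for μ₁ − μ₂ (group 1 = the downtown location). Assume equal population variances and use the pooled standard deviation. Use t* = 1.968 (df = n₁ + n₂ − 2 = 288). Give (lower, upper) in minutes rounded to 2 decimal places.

s_p = √[((n₁−1)s₁² + (n₂−1)s₂²)/(n₁+n₂−2)] = √[(226·5.5² + 62·6.5²)/288] = 5.7300.
SE = 5.7300·√(1/227 + 1/63) = 0.8160.
With t* = 1.968, margin = 1.968 × 0.8160 = 1.6059.
x̄₁ − x̄₂ = 9.1 − 7.8 = 1.3000; interval 1.3000 ± 1.6059 = (-0.31, 2.91).

(-0.31, 2.91)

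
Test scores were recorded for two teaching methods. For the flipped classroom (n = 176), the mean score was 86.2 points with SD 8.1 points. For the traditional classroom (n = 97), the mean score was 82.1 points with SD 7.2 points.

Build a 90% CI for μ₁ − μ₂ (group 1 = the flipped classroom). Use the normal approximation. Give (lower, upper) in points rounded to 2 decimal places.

(2.53, 5.67)

Per-group SEs: s₁/√n₁ = 8.1/√176 = 0.6106, s₂/√n₂ = 7.2/√97 = 0.7310.
Unpooled SE of the difference: √(0.37283236 + 0.534361) = 0.9525.
Margin of error = z* · SE = 1.645 × 0.9525 = 1.5669.
x̄₁ − x̄₂ = 86.2 − 82.1 = 4.1000.
CI: 4.1000 ± 1.5669 = (2.53, 5.67).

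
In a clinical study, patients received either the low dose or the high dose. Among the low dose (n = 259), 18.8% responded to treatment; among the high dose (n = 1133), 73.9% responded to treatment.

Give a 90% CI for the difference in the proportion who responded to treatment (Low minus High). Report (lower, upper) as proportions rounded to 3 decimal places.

(-0.596, -0.506)

Each SE is √(p̂(1−p̂)/n): √(0.1880·0.8120/259) = 0.02428 and √(0.7390·0.2610/1133) = 0.01305.
SE(p̂₁ − p̂₂) = √(SE₁² + SE₂²) = √(0.0005895184 + 0.0001703025) = 0.02756, since the two samples are independent.
At 90% confidence z* = 1.645; margin = 1.645 × 0.02756 = 0.04534.
The difference is 0.1880 − 0.7390 = -0.5510, so the interval is -0.5510 ± 0.04534 = (-0.596, -0.506).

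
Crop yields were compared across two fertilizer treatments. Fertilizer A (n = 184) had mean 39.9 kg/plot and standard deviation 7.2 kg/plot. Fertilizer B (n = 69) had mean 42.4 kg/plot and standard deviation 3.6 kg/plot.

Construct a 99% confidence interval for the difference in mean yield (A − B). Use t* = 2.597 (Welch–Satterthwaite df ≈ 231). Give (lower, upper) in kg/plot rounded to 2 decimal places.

Standard errors of each mean: 7.2/√184 = 0.5308 and 3.6/√69 = 0.4334.
SE(x̄₁ − x̄₂) = √(0.5308² + 0.4334²) = 0.6853 for independent samples with unequal variances.
With t* = 2.597, the margin is 2.597 × 0.6853 = 1.7797.
x̄₁ − x̄₂ = 39.9 − 42.4 = -2.5000; the interval is -2.5000 ± 1.7797 = (-4.28, -0.72).

(-4.28, -0.72)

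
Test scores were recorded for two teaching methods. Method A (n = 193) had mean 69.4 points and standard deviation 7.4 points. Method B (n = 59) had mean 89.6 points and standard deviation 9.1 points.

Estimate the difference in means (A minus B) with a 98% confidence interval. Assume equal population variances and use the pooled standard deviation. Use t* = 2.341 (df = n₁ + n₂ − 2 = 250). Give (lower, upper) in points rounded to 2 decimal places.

Pooled variance s_p² = [192·7.4² + 58·9.1²] / (193+59−2) = 61.2676, so s_p = 7.8274.
SE_diff = s_p·√(1/n₁ + 1/n₂) = 7.8274·√(1/193 + 1/59) = 1.1644.
t* = 2.341; margin = 2.341 × 1.1644 = 2.7259.
Difference = 69.4 − 89.6 = -20.2000.
-20.2000 ± 2.7259 → (-22.93, -17.47).

(-22.93, -17.47)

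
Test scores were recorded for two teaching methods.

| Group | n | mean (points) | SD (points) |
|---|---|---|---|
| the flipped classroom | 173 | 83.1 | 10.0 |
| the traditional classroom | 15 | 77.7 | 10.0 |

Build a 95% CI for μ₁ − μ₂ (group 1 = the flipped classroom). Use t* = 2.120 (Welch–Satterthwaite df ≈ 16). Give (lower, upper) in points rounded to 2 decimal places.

(-0.31, 11.11)

Standard errors of each mean: 10.0/√173 = 0.7603 and 10.0/√15 = 2.5820.
SE(x̄₁ − x̄₂) = √(0.7603² + 2.5820²) = 2.6916 for independent samples with unequal variances.
With t* = 2.120, the margin is 2.120 × 2.6916 = 5.7062.
x̄₁ − x̄₂ = 83.1 − 77.7 = 5.4000; the interval is 5.4000 ± 5.7062 = (-0.31, 11.11).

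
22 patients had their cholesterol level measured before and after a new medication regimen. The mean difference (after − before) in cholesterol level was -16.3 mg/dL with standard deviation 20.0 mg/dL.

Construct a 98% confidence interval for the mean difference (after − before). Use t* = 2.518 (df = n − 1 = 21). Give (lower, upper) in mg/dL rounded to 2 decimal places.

(-27.04, -5.56)

Paired design: SE = s_d/√n = 20.0/√22 = 4.2640.
t* = 2.518; margin of error = 2.518 × 4.2640 = 10.7368.
-16.3 ± 10.7368 → (-27.04, -5.56).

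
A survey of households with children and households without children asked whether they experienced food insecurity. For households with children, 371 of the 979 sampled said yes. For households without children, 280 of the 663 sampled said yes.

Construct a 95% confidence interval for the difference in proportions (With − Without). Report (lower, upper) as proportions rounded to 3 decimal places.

(-0.092, 0.005)

Sample proportions: 371/979 = 0.3790, 280/663 = 0.4223.
Each SE is √(p̂(1−p̂)/n): √(0.3790·0.6210/979) = 0.01551 and √(0.4223·0.5777/663) = 0.01918.
SE(p̂₁ − p̂₂) = √(SE₁² + SE₂²) = √(0.0002405601 + 0.0003678724) = 0.02467, since the two samples are independent.
At 95% confidence z* = 1.960; margin = 1.960 × 0.02467 = 0.04835.
The difference is 0.3790 − 0.4223 = -0.0433, so the interval is -0.0433 ± 0.04835 = (-0.092, 0.005).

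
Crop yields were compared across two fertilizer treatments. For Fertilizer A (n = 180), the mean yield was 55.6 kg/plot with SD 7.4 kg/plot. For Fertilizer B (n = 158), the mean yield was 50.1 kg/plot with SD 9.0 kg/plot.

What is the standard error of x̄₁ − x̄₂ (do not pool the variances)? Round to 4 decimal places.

Per-group SEs: s₁/√n₁ = 7.4/√180 = 0.5516, s₂/√n₂ = 9.0/√158 = 0.7160.
Unpooled SE of the difference: √(0.30426256 + 0.512656) = 0.9038.

0.9038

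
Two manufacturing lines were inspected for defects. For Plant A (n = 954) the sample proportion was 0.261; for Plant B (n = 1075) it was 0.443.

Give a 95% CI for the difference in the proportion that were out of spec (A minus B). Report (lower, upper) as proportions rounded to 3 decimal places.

The two standard errors are √(0.2610×0.7390/954) = 0.01422 and √(0.4430×0.5570/1075) = 0.01515.
Because the samples are independent, SE_diff = √(0.01422² + 0.01515²) = 0.02078.
Using z* = 1.960 for 95%, ME = 1.960 × 0.02078 = 0.04073.
p̂₁ − p̂₂ = -0.1820; interval -0.1820 ± 0.04073 gives (-0.223, -0.141).

(-0.223, -0.141)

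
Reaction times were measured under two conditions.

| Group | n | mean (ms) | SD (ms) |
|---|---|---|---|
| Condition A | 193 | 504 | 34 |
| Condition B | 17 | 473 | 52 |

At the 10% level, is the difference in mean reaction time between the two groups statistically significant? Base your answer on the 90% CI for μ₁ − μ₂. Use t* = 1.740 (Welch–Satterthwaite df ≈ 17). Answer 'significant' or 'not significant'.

significant

Standard errors of each mean: 34/√193 = 2.4474 and 52/√17 = 12.6119.
SE(x̄₁ − x̄₂) = √(2.4474² + 12.6119²) = 12.8472 for independent samples with unequal variances.
With t* = 1.740, the margin is 1.740 × 12.8472 = 22.3541.
x̄₁ − x̄₂ = 504 − 473 = 31.0000; the interval is 31.0000 ± 22.3541 = (8.6459, 53.3541).
The interval (8.6459, 53.3541) does not contain 0, so the difference is significant.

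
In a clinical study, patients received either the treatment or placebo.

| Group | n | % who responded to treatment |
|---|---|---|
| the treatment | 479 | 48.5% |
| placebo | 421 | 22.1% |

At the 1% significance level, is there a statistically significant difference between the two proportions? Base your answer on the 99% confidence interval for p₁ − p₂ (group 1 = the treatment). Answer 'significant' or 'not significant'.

Each SE is √(p̂(1−p̂)/n): √(0.4850·0.5150/479) = 0.02284 and √(0.2210·0.7790/421) = 0.02022.
SE(p̂₁ − p̂₂) = √(SE₁² + SE₂²) = √(0.0005216656 + 0.0004088484) = 0.03050, since the two samples are independent.
At 99% confidence z* = 2.576; margin = 2.576 × 0.03050 = 0.07857.
The difference is 0.4850 − 0.2210 = 0.2640, so the interval is 0.2640 ± 0.07857 = (0.18543, 0.34257).
The interval (0.18543, 0.34257) does not contain 0, so the difference is significant.

significant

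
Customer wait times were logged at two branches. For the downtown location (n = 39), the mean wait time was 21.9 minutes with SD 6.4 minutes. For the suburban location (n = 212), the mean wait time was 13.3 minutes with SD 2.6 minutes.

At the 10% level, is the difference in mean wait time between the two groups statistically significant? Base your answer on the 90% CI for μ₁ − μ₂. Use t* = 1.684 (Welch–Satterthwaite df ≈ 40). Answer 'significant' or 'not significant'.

Standard errors of each mean: 6.4/√39 = 1.0248 and 2.6/√212 = 0.1786.
SE(x̄₁ − x̄₂) = √(1.0248² + 0.1786²) = 1.0402 for independent samples with unequal variances.
With t* = 1.684, the margin is 1.684 × 1.0402 = 1.7517.
x̄₁ − x̄₂ = 21.9 − 13.3 = 8.6000; the interval is 8.6000 ± 1.7517 = (6.8483, 10.3517).
The interval (6.8483, 10.3517) does not contain 0, so the difference is significant.

significant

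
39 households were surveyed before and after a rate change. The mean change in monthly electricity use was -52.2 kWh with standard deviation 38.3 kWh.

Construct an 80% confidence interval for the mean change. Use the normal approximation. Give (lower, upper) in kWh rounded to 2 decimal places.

(-60.06, -44.34)

Paired design: SE = s_d/√n = 38.3/√39 = 6.1329.
z* = 1.282; margin of error = 1.282 × 6.1329 = 7.8624.
-52.2 ± 7.8624 → (-60.06, -44.34).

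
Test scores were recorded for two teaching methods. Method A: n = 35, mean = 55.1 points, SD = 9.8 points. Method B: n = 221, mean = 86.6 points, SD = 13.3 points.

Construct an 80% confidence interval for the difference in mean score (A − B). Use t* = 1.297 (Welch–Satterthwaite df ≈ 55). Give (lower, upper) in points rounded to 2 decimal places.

(-33.94, -29.06)

Per-group SEs: s₁/√n₁ = 9.8/√35 = 1.6565, s₂/√n₂ = 13.3/√221 = 0.8947.
Unpooled SE of the difference: √(2.74399225 + 0.80048809) = 1.8827.
Margin of error = t* · SE = 1.297 × 1.8827 = 2.4419.
x̄₁ − x̄₂ = 55.1 − 86.6 = -31.5000.
CI: -31.5000 ± 2.4419 = (-33.94, -29.06).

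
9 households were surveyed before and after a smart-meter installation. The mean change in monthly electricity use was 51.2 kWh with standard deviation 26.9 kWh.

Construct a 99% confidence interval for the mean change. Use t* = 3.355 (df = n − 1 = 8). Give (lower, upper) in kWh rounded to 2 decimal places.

(21.12, 81.28)

Paired design: SE = s_d/√n = 26.9/√9 = 8.9667.
t* = 3.355; margin of error = 3.355 × 8.9667 = 30.0833.
51.2 ± 30.0833 → (21.12, 81.28).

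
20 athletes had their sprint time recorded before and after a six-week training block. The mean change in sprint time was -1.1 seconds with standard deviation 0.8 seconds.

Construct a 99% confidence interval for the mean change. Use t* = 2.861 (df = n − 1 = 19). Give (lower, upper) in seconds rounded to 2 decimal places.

Paired design: SE = s_d/√n = 0.8/√20 = 0.1789.
t* = 2.861; margin of error = 2.861 × 0.1789 = 0.5118.
-1.1 ± 0.5118 → (-1.61, -0.59).

(-1.61, -0.59)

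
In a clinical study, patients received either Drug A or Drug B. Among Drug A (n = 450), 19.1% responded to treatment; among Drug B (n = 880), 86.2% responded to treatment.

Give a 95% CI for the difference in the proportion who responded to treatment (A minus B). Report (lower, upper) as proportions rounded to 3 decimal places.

(-0.714, -0.628)

SE₁ = √(p̂₁(1−p̂₁)/n₁) = √(0.1910·0.8090/450) = 0.01853; SE₂ = √(0.8620·0.1380/880) = 0.01163.
Independent samples: SE of the difference = √(SE₁² + SE₂²) = √(0.0003433609 + 0.0001352569) = 0.02188.
z* for 95% confidence is 1.960, so the margin of error is 1.960 × 0.02188 = 0.04288.
Point estimate p̂₁ − p̂₂ = 0.1910 − 0.8620 = -0.6710.
-0.6710 ± 0.04288 → (-0.714, -0.628).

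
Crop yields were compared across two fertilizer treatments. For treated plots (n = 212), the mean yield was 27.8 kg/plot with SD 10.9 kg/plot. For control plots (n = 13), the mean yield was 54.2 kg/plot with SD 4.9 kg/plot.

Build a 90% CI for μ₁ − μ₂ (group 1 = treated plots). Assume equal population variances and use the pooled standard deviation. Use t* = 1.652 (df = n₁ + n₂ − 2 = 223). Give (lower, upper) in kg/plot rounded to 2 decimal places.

Pooled variance s_p² = [211·10.9² + 12·4.9²] / (212+13−2) = 113.7087, so s_p = 10.6634.
SE_diff = s_p·√(1/n₁ + 1/n₂) = 10.6634·√(1/212 + 1/13) = 3.0468.
t* = 1.652; margin = 1.652 × 3.0468 = 5.0333.
Difference = 27.8 − 54.2 = -26.4000.
-26.4000 ± 5.0333 → (-31.43, -21.37).

(-31.43, -21.37)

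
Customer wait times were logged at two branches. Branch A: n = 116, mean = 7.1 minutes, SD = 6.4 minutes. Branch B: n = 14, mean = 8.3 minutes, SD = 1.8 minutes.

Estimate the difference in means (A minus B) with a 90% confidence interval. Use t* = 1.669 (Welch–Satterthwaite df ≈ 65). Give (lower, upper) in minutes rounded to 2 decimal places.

SE₁ = s₁/√n₁ = 6.4/√116 = 0.5942; SE₂ = 1.8/√14 = 0.4811.
Independent samples, unequal variances: SE_diff = √(SE₁² + SE₂²) = √(0.35307364 + 0.23145721) = 0.7645.
t* = 1.669, so margin of error = 1.669 × 0.7645 = 1.2760.
Difference in means = 7.1 − 8.3 = -1.2000.
-1.2000 ± 1.2760 → (-2.48, 0.08).

(-2.48, 0.08)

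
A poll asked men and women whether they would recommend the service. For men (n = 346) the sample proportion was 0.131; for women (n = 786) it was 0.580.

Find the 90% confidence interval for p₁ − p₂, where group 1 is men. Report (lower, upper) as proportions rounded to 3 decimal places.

(-0.491, -0.407)

The two standard errors are √(0.1310×0.8690/346) = 0.01814 and √(0.5800×0.4200/786) = 0.01760.
Because the samples are independent, SE_diff = √(0.01814² + 0.01760²) = 0.02527.
Using z* = 1.645 for 90%, ME = 1.645 × 0.02527 = 0.04157.
p̂₁ − p̂₂ = -0.4490; interval -0.4490 ± 0.04157 gives (-0.491, -0.407).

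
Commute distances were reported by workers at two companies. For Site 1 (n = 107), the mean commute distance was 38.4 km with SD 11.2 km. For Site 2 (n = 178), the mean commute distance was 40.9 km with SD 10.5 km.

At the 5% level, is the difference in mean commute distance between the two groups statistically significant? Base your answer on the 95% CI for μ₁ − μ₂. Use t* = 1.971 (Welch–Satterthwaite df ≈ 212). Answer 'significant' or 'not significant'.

not significant

Standard errors of each mean: 11.2/√107 = 1.0827 and 10.5/√178 = 0.7870.
SE(x̄₁ − x̄₂) = √(1.0827² + 0.7870²) = 1.3385 for independent samples with unequal variances.
With t* = 1.971, the margin is 1.971 × 1.3385 = 2.6382.
x̄₁ − x̄₂ = 38.4 − 40.9 = -2.5000; the interval is -2.5000 ± 2.6382 = (-5.1382, 0.1382).
The interval (-5.1382, 0.1382) contains 0, so the difference is not significant.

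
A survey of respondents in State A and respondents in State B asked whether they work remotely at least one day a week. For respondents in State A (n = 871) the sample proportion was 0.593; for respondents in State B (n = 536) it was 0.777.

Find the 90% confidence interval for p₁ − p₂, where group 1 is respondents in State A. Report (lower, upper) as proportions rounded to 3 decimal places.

The two standard errors are √(0.5930×0.4070/871) = 0.01665 and √(0.7770×0.2230/536) = 0.01798.
Because the samples are independent, SE_diff = √(0.01665² + 0.01798²) = 0.02451.
Using z* = 1.645 for 90%, ME = 1.645 × 0.02451 = 0.04032.
p̂₁ − p̂₂ = -0.1840; interval -0.1840 ± 0.04032 gives (-0.224, -0.144).

(-0.224, -0.144)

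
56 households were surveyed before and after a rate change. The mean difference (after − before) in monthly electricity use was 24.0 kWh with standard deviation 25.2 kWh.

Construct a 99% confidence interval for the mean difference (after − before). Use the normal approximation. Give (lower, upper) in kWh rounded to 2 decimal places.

Paired design: SE = s_d/√n = 25.2/√56 = 3.3675.
z* = 2.576; margin of error = 2.576 × 3.3675 = 8.6747.
24.0 ± 8.6747 → (15.33, 32.67).

(15.33, 32.67)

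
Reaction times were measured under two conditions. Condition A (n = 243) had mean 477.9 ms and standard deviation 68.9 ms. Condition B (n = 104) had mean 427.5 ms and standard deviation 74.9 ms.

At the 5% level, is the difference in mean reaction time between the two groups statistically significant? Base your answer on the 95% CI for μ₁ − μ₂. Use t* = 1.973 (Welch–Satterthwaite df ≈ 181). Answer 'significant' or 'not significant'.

significant

Per-group SEs: s₁/√n₁ = 68.9/√243 = 4.4199, s₂/√n₂ = 74.9/√104 = 7.3445.
Unpooled SE of the difference: √(19.53551601 + 53.94168025) = 8.5719.
Margin of error = t* · SE = 1.973 × 8.5719 = 16.9124.
x̄₁ − x̄₂ = 477.9 − 427.5 = 50.4000.
CI: 50.4000 ± 16.9124 = (33.4876, 67.3124).
The interval (33.4876, 67.3124) does not contain 0, so the difference is significant.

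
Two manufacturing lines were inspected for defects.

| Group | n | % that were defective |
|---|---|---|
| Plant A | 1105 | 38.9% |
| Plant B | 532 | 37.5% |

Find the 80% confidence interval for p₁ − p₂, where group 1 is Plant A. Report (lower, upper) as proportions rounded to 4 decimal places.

(-0.0188, 0.0468)

Each SE is √(p̂(1−p̂)/n): √(0.3890·0.6110/1105) = 0.01467 and √(0.3750·0.6250/532) = 0.02099.
SE(p̂₁ − p̂₂) = √(SE₁² + SE₂²) = √(0.0002152089 + 0.0004405801) = 0.02561, since the two samples are independent.
At 80% confidence z* = 1.282; margin = 1.282 × 0.02561 = 0.03283.
The difference is 0.3890 − 0.3750 = 0.0140, so the interval is 0.0140 ± 0.03283 = (-0.0188, 0.0468).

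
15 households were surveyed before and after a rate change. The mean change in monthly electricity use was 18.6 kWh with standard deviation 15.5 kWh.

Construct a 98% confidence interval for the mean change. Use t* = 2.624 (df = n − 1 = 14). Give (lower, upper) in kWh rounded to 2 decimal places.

This is a matched-pairs design, so SE = s_d/√n = 15.5/√15 = 4.0021.
Margin = 2.624 × 4.0021 = 10.5015; the interval is 18.6 ± 10.5015 = (8.10, 29.10).

(8.10, 29.10)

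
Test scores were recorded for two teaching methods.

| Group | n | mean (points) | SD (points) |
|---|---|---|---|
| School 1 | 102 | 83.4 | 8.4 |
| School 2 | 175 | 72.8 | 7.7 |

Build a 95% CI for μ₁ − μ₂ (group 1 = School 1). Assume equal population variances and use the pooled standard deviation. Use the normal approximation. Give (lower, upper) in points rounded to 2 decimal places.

Pooled variance s_p² = [101·8.4² + 174·7.7²] / (102+175−2) = 63.4292, so s_p = 7.9642.
SE_diff = s_p·√(1/n₁ + 1/n₂) = 7.9642·√(1/102 + 1/175) = 0.9921.
z* = 1.960; margin = 1.960 × 0.9921 = 1.9445.
Difference = 83.4 − 72.8 = 10.6000.
10.6000 ± 1.9445 → (8.66, 12.54).

(8.66, 12.54)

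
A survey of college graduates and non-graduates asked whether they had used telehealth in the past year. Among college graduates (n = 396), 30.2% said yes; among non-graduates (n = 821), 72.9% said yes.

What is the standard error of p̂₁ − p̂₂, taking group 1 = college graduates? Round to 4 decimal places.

0.0278

Each SE is √(p̂(1−p̂)/n): √(0.3020·0.6980/396) = 0.02307 and √(0.7290·0.2710/821) = 0.01551.
SE(p̂₁ − p̂₂) = √(SE₁² + SE₂²) = √(0.0005322249 + 0.0002405601) = 0.02780, since the two samples are independent.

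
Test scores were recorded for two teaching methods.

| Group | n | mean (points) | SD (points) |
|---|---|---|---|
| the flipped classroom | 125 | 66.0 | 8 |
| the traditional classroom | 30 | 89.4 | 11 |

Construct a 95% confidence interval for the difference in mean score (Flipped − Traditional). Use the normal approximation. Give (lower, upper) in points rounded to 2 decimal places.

(-27.58, -19.22)

SE₁ = s₁/√n₁ = 8/√125 = 0.7155; SE₂ = 11/√30 = 2.0083.
Independent samples, unequal variances: SE_diff = √(SE₁² + SE₂²) = √(0.51194025 + 4.03326889) = 2.1319.
z* = 1.960, so margin of error = 1.960 × 2.1319 = 4.1785.
Difference in means = 66.0 − 89.4 = -23.4000.
-23.4000 ± 4.1785 → (-27.58, -19.22).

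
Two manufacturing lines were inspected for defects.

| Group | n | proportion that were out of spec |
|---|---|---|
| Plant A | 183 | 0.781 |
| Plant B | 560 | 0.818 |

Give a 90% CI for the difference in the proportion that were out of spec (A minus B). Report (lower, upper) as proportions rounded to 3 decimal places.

SE₁ = √(p̂₁(1−p̂₁)/n₁) = √(0.7810·0.2190/183) = 0.03057; SE₂ = √(0.8180·0.1820/560) = 0.01630.
Independent samples: SE of the difference = √(SE₁² + SE₂²) = √(0.0009345249 + 0.00026569) = 0.03464.
z* for 90% confidence is 1.645, so the margin of error is 1.645 × 0.03464 = 0.05698.
Point estimate p̂₁ − p̂₂ = 0.7810 − 0.8180 = -0.0370.
-0.0370 ± 0.05698 → (-0.094, 0.020).

(-0.094, 0.020)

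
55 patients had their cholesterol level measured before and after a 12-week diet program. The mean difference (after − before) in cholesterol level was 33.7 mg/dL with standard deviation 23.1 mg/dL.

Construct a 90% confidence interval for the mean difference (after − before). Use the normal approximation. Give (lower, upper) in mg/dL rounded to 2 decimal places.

(28.58, 38.82)

Paired design: SE = s_d/√n = 23.1/√55 = 3.1148.
z* = 1.645; margin of error = 1.645 × 3.1148 = 5.1238.
33.7 ± 5.1238 → (28.58, 38.82).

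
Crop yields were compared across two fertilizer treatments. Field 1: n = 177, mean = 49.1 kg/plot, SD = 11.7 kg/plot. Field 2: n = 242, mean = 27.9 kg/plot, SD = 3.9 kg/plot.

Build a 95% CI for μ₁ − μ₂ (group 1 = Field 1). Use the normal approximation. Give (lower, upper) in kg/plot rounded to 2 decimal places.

Per-group SEs: s₁/√n₁ = 11.7/√177 = 0.8794, s₂/√n₂ = 3.9/√242 = 0.2507.
Unpooled SE of the difference: √(0.77334436 + 0.06285049) = 0.9144.
Margin of error = z* · SE = 1.960 × 0.9144 = 1.7922.
x̄₁ − x̄₂ = 49.1 − 27.9 = 21.2000.
CI: 21.2000 ± 1.7922 = (19.41, 22.99).

(19.41, 22.99)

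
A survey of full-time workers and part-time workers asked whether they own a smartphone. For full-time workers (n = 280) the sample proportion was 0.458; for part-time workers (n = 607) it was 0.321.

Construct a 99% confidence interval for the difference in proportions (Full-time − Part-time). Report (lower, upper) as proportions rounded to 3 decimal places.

Each SE is √(p̂(1−p̂)/n): √(0.4580·0.5420/280) = 0.02978 and √(0.3210·0.6790/607) = 0.01895.
SE(p̂₁ − p̂₂) = √(SE₁² + SE₂²) = √(0.0008868484 + 0.0003591025) = 0.03530, since the two samples are independent.
At 99% confidence z* = 2.576; margin = 2.576 × 0.03530 = 0.09093.
The difference is 0.4580 − 0.3210 = 0.1370, so the interval is 0.1370 ± 0.09093 = (0.046, 0.228).

(0.046, 0.228)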